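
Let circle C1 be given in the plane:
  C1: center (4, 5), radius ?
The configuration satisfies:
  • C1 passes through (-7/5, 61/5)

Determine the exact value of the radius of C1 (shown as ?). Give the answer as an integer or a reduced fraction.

9

1. [C1∋P]  r_C1² − 81 = 0  ⇒  r_C1 = 9 (r>0 drops 1)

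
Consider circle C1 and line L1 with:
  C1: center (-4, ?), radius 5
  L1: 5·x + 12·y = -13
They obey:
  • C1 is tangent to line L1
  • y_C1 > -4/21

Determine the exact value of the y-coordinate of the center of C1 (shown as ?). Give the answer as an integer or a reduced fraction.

6

1. [C1‖L1]  y_C1² − (7/6)y_C1 − 29 = 0  ⇒  y_C1 = -29/6 or 6
2. given y_C1 > -4/21: keep 6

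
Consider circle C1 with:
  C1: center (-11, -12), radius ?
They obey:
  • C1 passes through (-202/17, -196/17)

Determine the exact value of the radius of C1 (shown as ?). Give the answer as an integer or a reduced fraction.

1. [C1∋P]  r_C1² − 1 = 0  ⇒  r_C1 = 1 (r>0 drops 1)

1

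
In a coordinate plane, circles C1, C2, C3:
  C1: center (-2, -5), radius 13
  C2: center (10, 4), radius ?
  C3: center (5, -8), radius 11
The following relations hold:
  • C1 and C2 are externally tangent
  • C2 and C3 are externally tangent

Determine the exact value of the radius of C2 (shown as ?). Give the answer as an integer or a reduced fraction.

2

1. [ext C1·C2]  r_C2² + 26r_C2 − 56 = 0  ⇒  r_C2 = 2 (r>0 drops 1)
2. [ext C2·C3]  r_C2² + 22r_C2 − 48 = 0  ⇒  r_C2 = 2 (r>0 drops 1)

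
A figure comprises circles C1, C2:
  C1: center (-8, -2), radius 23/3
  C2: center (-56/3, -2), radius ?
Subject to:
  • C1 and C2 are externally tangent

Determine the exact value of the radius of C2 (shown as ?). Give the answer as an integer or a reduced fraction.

3

1. [ext C1·C2]  r_C2² + (46/3)r_C2 − 55 = 0  ⇒  r_C2 = 3 (r>0 drops 1)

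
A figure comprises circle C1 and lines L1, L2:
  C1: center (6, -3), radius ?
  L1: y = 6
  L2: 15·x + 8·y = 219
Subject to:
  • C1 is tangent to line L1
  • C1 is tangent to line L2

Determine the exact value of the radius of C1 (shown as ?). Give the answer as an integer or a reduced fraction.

1. [C1‖L1]  r_C1² − 81 = 0  ⇒  r_C1 = 9 (r>0 drops 1)
2. [C1‖L2]  r_C1² − 81 = 0  ⇒  r_C1 = 9 (r>0 drops 1)

9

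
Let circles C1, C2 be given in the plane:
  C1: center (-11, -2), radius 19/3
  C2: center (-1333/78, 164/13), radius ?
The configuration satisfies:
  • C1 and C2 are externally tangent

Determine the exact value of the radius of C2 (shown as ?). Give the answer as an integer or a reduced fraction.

19/2

1. [ext C1·C2]  r_C2² + (38/3)r_C2 − 2527/12 = 0  ⇒  r_C2 = 19/2 (r>0 drops 1)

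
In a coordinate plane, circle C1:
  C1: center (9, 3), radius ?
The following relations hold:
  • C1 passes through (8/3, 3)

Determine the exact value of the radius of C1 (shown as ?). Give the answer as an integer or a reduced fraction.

1. [C1∋P]  r_C1² − 361/9 = 0  ⇒  r_C1 = 19/3 (r>0 drops 1)

19/3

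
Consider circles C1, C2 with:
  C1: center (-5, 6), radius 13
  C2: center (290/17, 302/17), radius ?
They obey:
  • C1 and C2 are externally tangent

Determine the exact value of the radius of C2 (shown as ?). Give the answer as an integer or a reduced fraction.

1. [ext C1·C2]  r_C2² + 26r_C2 − 456 = 0  ⇒  r_C2 = 12 (r>0 drops 1)

12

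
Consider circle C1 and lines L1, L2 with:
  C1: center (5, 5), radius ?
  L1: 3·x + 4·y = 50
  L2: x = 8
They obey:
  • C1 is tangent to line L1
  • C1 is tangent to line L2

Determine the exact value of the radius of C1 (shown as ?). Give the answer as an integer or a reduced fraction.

3

1. [C1‖L1]  r_C1² − 9 = 0  ⇒  r_C1 = 3 (r>0 drops 1)
2. [C1‖L2]  r_C1² − 9 = 0  ⇒  r_C1 = 3 (r>0 drops 1)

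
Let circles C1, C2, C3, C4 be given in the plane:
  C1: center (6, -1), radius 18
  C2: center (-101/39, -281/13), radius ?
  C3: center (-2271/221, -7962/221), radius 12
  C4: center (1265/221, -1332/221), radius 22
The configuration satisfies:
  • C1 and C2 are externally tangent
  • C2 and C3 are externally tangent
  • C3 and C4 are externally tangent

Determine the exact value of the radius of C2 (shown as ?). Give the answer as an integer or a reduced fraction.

1. [ext C1·C2]  r_C2² + 36r_C2 − 1573/9 = 0  ⇒  r_C2 = 13/3 (r>0 drops 1)
2. [ext C2·C3]  r_C2² + 24r_C2 − 1105/9 = 0  ⇒  r_C2 = 13/3 (r>0 drops 1)

13/3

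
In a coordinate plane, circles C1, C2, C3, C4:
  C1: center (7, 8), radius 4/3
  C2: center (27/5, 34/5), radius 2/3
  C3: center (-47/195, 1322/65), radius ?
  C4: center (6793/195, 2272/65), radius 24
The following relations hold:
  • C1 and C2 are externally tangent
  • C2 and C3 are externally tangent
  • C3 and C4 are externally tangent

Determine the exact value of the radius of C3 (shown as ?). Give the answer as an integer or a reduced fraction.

1. [ext C2·C3]  r_C3² + (4/3)r_C3 − 644/3 = 0  ⇒  r_C3 = 14 (r>0 drops 1)
2. [ext C3·C4]  r_C3² + 48r_C3 − 868 = 0  ⇒  r_C3 = 14 (r>0 drops 1)

14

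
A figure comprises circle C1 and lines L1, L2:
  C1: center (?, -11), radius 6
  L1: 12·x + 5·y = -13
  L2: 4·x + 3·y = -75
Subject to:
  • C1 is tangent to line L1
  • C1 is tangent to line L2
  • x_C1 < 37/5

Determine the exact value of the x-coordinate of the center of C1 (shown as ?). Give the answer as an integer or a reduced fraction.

1. [C1‖L1]  x_C1² − 7x_C1 − 30 = 0  ⇒  x_C1 = -3 or 10
2. [C1‖L2]  x_C1² + 21x_C1 + 54 = 0  ⇒  x_C1 = -18 or -3

-3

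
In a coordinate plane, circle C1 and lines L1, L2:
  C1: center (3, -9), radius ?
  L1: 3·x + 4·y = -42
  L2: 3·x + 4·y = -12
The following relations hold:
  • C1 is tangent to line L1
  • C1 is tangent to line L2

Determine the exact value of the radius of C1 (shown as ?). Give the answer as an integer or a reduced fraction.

1. [C1‖L1]  r_C1² − 9 = 0  ⇒  r_C1 = 3 (r>0 drops 1)
2. [C1‖L2]  r_C1² − 9 = 0  ⇒  r_C1 = 3 (r>0 drops 1)

3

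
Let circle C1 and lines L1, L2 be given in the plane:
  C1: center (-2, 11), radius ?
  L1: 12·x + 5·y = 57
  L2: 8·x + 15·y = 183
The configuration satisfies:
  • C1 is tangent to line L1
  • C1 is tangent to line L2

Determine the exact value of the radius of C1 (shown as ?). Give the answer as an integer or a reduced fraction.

2

1. [C1‖L1]  r_C1² − 4 = 0  ⇒  r_C1 = 2 (r>0 drops 1)
2. [C1‖L2]  r_C1² − 4 = 0  ⇒  r_C1 = 2 (r>0 drops 1)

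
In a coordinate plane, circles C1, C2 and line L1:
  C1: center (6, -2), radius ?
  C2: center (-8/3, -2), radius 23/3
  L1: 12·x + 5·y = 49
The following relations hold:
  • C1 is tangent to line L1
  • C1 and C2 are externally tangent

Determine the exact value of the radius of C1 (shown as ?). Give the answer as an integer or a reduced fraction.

1. [C1‖L1]  r_C1² − 1 = 0  ⇒  r_C1 = 1 (r>0 drops 1)
2. [ext C1·C2]  r_C1² + (46/3)r_C1 − 49/3 = 0  ⇒  r_C1 = 1 (r>0 drops 1)

1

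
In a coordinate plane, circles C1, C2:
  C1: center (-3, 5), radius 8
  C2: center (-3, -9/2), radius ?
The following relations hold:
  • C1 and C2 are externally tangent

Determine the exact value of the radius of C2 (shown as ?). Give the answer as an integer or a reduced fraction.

3/2

1. [ext C1·C2]  r_C2² + 16r_C2 − 105/4 = 0  ⇒  r_C2 = 3/2 (r>0 drops 1)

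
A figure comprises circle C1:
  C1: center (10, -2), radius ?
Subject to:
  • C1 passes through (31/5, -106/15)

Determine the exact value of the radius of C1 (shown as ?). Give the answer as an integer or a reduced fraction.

1. [C1∋P]  r_C1² − 361/9 = 0  ⇒  r_C1 = 19/3 (r>0 drops 1)

19/3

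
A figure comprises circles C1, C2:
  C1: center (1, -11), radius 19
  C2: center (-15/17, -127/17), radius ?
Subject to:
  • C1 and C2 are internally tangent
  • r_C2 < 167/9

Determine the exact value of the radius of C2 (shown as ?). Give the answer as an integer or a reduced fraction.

15

1. [int C1,C2]  r_C2² − 38r_C2 + 345 = 0  ⇒  r_C2 = 15 or 23
2. given r_C2 < 167/9: keep 15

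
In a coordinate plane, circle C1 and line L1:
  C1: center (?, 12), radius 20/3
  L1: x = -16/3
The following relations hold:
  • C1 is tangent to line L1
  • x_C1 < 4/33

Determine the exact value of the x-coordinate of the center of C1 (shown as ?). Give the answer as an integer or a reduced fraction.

1. [C1‖L1]  x_C1² + (32/3)x_C1 − 16 = 0  ⇒  x_C1 = -12 or 4/3
2. given x_C1 < 4/33: keep -12

-12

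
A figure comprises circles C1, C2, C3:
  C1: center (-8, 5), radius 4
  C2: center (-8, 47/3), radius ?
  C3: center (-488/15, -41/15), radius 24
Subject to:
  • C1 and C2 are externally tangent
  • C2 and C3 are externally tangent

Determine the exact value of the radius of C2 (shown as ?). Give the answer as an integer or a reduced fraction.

1. [ext C1·C2]  r_C2² + 8r_C2 − 880/9 = 0  ⇒  r_C2 = 20/3 (r>0 drops 1)
2. [ext C2·C3]  r_C2² + 48r_C2 − 3280/9 = 0  ⇒  r_C2 = 20/3 (r>0 drops 1)

20/3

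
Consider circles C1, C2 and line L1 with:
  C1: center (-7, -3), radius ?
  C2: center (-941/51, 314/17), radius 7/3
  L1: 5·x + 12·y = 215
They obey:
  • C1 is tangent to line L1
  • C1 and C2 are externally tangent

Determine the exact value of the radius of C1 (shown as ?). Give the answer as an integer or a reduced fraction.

22

1. [C1‖L1]  r_C1² − 484 = 0  ⇒  r_C1 = 22 (r>0 drops 1)
2. [ext C1·C2]  r_C1² + (14/3)r_C1 − 1760/3 = 0  ⇒  r_C1 = 22 (r>0 drops 1)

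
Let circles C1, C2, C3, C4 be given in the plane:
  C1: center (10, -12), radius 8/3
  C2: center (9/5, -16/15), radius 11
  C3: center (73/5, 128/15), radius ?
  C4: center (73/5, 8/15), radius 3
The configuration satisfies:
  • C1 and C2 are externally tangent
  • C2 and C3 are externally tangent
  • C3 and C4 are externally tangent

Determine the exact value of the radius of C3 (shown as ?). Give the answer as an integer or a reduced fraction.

5

1. [ext C2·C3]  r_C3² + 22r_C3 − 135 = 0  ⇒  r_C3 = 5 (r>0 drops 1)
2. [ext C3·C4]  r_C3² + 6r_C3 − 55 = 0  ⇒  r_C3 = 5 (r>0 drops 1)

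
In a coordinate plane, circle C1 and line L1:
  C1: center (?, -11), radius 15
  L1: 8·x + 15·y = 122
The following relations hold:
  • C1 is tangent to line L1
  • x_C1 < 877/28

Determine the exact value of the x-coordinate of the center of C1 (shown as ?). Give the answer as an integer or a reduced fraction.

4

1. [C1‖L1]  x_C1² − (287/4)x_C1 + 271 = 0  ⇒  x_C1 = 4 or 271/4
2. given x_C1 < 877/28: keep 4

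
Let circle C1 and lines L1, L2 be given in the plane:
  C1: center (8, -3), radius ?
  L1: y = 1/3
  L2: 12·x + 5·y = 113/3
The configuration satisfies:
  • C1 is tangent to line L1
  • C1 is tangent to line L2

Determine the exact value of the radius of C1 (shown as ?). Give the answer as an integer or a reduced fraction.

1. [C1‖L1]  r_C1² − 100/9 = 0  ⇒  r_C1 = 10/3 (r>0 drops 1)
2. [C1‖L2]  r_C1² − 100/9 = 0  ⇒  r_C1 = 10/3 (r>0 drops 1)

10/3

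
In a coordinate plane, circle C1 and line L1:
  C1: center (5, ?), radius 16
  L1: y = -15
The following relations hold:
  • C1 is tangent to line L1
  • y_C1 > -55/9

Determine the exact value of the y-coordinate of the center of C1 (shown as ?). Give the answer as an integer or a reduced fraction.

1

1. [C1‖L1]  y_C1² + 30y_C1 − 31 = 0  ⇒  y_C1 = -31 or 1
2. given y_C1 > -55/9: keep 1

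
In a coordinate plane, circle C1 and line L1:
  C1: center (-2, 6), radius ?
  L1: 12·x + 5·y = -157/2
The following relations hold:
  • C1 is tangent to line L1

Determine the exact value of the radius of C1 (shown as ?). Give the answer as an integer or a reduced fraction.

1. [C1‖L1]  r_C1² − 169/4 = 0  ⇒  r_C1 = 13/2 (r>0 drops 1)

13/2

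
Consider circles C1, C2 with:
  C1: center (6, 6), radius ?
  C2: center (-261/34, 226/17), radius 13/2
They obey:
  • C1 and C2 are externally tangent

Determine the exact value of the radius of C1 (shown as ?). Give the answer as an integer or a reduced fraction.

9

1. [ext C1·C2]  r_C1² + 13r_C1 − 198 = 0  ⇒  r_C1 = 9 (r>0 drops 1)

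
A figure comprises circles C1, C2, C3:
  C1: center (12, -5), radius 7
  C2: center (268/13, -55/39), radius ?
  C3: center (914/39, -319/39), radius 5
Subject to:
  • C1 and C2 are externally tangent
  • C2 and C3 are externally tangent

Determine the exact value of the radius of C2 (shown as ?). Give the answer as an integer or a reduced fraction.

7/3

1. [ext C1·C2]  r_C2² + 14r_C2 − 343/9 = 0  ⇒  r_C2 = 7/3 (r>0 drops 1)
2. [ext C2·C3]  r_C2² + 10r_C2 − 259/9 = 0  ⇒  r_C2 = 7/3 (r>0 drops 1)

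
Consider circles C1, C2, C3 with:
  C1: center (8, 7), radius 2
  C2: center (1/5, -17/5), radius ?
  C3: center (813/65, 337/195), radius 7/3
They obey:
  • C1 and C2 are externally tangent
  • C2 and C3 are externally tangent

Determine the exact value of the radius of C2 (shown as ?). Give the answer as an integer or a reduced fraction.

1. [ext C1·C2]  r_C2² + 4r_C2 − 165 = 0  ⇒  r_C2 = 11 (r>0 drops 1)
2. [ext C2·C3]  r_C2² + (14/3)r_C2 − 517/3 = 0  ⇒  r_C2 = 11 (r>0 drops 1)

11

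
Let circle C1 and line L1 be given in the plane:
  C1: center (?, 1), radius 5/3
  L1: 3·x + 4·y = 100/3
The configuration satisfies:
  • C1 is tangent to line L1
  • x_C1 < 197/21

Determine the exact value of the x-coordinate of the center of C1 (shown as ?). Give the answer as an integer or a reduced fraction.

7

1. [C1‖L1]  x_C1² − (176/9)x_C1 + 791/9 = 0  ⇒  x_C1 = 7 or 113/9
2. given x_C1 < 197/21: keep 7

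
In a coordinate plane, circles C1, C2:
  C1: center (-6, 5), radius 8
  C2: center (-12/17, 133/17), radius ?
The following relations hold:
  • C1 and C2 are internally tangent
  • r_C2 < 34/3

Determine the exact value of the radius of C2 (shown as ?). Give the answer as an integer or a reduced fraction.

1. [int C1,C2]  r_C2² − 16r_C2 + 28 = 0  ⇒  r_C2 = 2 or 14
2. given r_C2 < 34/3: keep 2

2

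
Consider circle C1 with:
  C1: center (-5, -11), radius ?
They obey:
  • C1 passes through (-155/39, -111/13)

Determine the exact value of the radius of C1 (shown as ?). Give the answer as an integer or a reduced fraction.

1. [C1∋P]  r_C1² − 64/9 = 0  ⇒  r_C1 = 8/3 (r>0 drops 1)

8/3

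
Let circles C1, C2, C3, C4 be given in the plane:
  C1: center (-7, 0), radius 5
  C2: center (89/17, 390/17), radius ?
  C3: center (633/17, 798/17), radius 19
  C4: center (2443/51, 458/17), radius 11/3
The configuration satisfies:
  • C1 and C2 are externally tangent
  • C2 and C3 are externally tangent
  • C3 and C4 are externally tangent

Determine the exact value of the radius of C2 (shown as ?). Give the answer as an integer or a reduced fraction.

1. [ext C1·C2]  r_C2² + 10r_C2 − 651 = 0  ⇒  r_C2 = 21 (r>0 drops 1)
2. [ext C2·C3]  r_C2² + 38r_C2 − 1239 = 0  ⇒  r_C2 = 21 (r>0 drops 1)

21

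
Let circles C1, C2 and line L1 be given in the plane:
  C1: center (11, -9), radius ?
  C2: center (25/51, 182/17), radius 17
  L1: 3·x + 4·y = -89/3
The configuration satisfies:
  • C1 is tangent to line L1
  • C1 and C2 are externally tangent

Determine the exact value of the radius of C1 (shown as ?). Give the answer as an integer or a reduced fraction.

16/3

1. [C1‖L1]  r_C1² − 256/9 = 0  ⇒  r_C1 = 16/3 (r>0 drops 1)
2. [ext C1·C2]  r_C1² + 34r_C1 − 1888/9 = 0  ⇒  r_C1 = 16/3 (r>0 drops 1)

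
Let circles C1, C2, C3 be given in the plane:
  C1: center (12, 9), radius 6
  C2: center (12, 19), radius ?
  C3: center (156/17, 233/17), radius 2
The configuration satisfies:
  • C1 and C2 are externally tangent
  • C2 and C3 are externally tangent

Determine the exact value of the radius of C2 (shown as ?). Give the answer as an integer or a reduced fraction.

4

1. [ext C1·C2]  r_C2² + 12r_C2 − 64 = 0  ⇒  r_C2 = 4 (r>0 drops 1)
2. [ext C2·C3]  r_C2² + 4r_C2 − 32 = 0  ⇒  r_C2 = 4 (r>0 drops 1)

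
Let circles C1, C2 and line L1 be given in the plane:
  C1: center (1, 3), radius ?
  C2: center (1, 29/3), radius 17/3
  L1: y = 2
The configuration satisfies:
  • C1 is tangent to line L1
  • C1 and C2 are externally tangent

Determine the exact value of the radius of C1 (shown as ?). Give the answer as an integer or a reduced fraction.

1. [C1‖L1]  r_C1² − 1 = 0  ⇒  r_C1 = 1 (r>0 drops 1)
2. [ext C1·C2]  r_C1² + (34/3)r_C1 − 37/3 = 0  ⇒  r_C1 = 1 (r>0 drops 1)

1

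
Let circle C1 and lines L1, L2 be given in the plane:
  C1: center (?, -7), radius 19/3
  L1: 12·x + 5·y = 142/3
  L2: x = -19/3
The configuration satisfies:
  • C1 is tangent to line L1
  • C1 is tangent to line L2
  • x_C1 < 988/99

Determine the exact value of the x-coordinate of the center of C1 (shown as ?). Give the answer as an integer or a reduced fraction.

1. [C1‖L1]  x_C1² − (247/18)x_C1 = 0  ⇒  x_C1 = 0 or 247/18
2. [C1‖L2]  x_C1² + (38/3)x_C1 = 0  ⇒  x_C1 = -38/3 or 0

0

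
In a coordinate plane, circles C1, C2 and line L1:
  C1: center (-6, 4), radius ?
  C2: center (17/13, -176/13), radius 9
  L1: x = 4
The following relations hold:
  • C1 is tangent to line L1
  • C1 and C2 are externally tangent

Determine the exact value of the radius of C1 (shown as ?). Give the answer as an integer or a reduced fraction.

1. [C1‖L1]  r_C1² − 100 = 0  ⇒  r_C1 = 10 (r>0 drops 1)
2. [ext C1·C2]  r_C1² + 18r_C1 − 280 = 0  ⇒  r_C1 = 10 (r>0 drops 1)

10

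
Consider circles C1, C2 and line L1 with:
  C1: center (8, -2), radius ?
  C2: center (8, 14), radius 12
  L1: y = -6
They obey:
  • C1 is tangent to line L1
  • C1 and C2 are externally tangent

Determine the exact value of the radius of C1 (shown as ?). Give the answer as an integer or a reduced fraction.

1. [C1‖L1]  r_C1² − 16 = 0  ⇒  r_C1 = 4 (r>0 drops 1)
2. [ext C1·C2]  r_C1² + 24r_C1 − 112 = 0  ⇒  r_C1 = 4 (r>0 drops 1)

4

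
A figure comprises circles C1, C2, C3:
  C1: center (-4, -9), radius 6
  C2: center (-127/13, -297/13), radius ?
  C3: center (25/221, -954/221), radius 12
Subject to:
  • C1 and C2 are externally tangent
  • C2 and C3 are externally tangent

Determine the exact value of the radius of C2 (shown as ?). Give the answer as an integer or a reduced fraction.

1. [ext C1·C2]  r_C2² + 12r_C2 − 189 = 0  ⇒  r_C2 = 9 (r>0 drops 1)
2. [ext C2·C3]  r_C2² + 24r_C2 − 297 = 0  ⇒  r_C2 = 9 (r>0 drops 1)

9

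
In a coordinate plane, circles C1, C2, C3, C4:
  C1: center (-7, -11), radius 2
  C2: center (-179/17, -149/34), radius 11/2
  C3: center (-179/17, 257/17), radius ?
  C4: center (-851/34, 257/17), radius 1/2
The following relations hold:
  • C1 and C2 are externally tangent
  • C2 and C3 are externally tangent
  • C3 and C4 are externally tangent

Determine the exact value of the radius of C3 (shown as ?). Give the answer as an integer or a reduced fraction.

1. [ext C2·C3]  r_C3² + 11r_C3 − 350 = 0  ⇒  r_C3 = 14 (r>0 drops 1)
2. [ext C3·C4]  r_C3² + 1r_C3 − 210 = 0  ⇒  r_C3 = 14 (r>0 drops 1)

14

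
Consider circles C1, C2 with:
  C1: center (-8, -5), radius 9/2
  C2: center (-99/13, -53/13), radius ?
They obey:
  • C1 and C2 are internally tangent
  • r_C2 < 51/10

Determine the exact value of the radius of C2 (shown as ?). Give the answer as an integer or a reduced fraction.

7/2

1. [int C1,C2]  r_C2² − 9r_C2 + 77/4 = 0  ⇒  r_C2 = 7/2 or 11/2
2. given r_C2 < 51/10: keep 7/2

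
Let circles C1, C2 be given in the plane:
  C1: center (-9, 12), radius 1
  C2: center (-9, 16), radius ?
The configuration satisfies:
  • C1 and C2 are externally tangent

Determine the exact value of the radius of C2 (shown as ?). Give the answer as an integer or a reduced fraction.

1. [ext C1·C2]  r_C2² + 2r_C2 − 15 = 0  ⇒  r_C2 = 3 (r>0 drops 1)

3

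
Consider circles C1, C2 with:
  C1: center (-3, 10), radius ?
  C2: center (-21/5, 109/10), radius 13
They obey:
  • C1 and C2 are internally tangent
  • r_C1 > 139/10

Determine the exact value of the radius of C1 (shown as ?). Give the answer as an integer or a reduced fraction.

29/2

1. [int C1,C2]  r_C1² − 26r_C1 + 667/4 = 0  ⇒  r_C1 = 23/2 or 29/2
2. given r_C1 > 139/10: keep 29/2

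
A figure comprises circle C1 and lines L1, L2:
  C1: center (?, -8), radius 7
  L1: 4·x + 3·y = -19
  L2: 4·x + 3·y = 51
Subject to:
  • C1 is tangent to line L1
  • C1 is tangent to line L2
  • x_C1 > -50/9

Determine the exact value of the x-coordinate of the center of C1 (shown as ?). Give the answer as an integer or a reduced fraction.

1. [C1‖L1]  x_C1² − (5/2)x_C1 − 75 = 0  ⇒  x_C1 = -15/2 or 10
2. [C1‖L2]  x_C1² − (75/2)x_C1 + 275 = 0  ⇒  x_C1 = 10 or 55/2

10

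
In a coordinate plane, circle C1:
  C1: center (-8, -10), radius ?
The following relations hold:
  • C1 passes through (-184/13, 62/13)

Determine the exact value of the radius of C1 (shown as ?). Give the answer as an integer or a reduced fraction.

16

1. [C1∋P]  r_C1² − 256 = 0  ⇒  r_C1 = 16 (r>0 drops 1)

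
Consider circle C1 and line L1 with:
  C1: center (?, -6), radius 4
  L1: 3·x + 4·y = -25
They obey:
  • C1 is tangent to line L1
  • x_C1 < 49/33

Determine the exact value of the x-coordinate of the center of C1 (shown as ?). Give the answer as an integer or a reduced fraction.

-7

1. [C1‖L1]  x_C1² + (2/3)x_C1 − 133/3 = 0  ⇒  x_C1 = -7 or 19/3
2. given x_C1 < 49/33: keep -7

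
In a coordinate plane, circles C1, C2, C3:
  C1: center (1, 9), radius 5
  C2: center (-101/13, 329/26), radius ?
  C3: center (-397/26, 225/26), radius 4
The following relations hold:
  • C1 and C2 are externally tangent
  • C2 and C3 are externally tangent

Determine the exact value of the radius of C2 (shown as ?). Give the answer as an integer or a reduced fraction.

9/2

1. [ext C1·C2]  r_C2² + 10r_C2 − 261/4 = 0  ⇒  r_C2 = 9/2 (r>0 drops 1)
2. [ext C2·C3]  r_C2² + 8r_C2 − 225/4 = 0  ⇒  r_C2 = 9/2 (r>0 drops 1)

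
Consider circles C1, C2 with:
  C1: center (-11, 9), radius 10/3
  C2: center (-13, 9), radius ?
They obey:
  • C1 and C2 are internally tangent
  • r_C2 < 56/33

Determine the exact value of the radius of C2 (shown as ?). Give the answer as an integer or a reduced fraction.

1. [int C1,C2]  r_C2² − (20/3)r_C2 + 64/9 = 0  ⇒  r_C2 = 4/3 or 16/3
2. given r_C2 < 56/33: keep 4/3

4/3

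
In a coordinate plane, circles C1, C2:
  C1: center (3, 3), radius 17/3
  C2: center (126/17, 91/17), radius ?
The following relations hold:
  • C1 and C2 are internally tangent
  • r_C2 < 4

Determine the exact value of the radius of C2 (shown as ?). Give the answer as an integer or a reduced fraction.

2/3

1. [int C1,C2]  r_C2² − (34/3)r_C2 + 64/9 = 0  ⇒  r_C2 = 2/3 or 32/3
2. given r_C2 < 4: keep 2/3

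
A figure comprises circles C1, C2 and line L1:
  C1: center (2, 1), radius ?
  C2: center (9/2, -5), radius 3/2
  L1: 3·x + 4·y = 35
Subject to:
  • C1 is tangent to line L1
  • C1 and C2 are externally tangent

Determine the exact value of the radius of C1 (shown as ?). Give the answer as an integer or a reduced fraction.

5

1. [C1‖L1]  r_C1² − 25 = 0  ⇒  r_C1 = 5 (r>0 drops 1)
2. [ext C1·C2]  r_C1² + 3r_C1 − 40 = 0  ⇒  r_C1 = 5 (r>0 drops 1)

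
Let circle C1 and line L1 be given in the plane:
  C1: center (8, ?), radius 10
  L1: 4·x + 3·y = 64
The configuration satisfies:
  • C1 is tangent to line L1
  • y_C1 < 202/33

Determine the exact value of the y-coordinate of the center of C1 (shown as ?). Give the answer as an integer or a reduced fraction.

1. [C1‖L1]  y_C1² − (64/3)y_C1 − 164 = 0  ⇒  y_C1 = -6 or 82/3
2. given y_C1 < 202/33: keep -6

-6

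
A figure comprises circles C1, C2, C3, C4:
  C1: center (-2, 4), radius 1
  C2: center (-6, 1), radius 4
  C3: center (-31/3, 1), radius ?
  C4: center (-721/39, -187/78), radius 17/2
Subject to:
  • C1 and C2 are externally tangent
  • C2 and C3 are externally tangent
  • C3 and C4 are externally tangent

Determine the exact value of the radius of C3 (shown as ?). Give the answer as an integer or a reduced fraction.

1. [ext C2·C3]  r_C3² + 8r_C3 − 25/9 = 0  ⇒  r_C3 = 1/3 (r>0 drops 1)
2. [ext C3·C4]  r_C3² + 17r_C3 − 52/9 = 0  ⇒  r_C3 = 1/3 (r>0 drops 1)

1/3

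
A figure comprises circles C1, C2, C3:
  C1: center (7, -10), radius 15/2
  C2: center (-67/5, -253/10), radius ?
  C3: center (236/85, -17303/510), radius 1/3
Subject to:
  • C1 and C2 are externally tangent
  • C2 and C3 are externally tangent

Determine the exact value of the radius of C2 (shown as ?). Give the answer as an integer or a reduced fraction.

18

1. [ext C1·C2]  r_C2² + 15r_C2 − 594 = 0  ⇒  r_C2 = 18 (r>0 drops 1)
2. [ext C2·C3]  r_C2² + (2/3)r_C2 − 336 = 0  ⇒  r_C2 = 18 (r>0 drops 1)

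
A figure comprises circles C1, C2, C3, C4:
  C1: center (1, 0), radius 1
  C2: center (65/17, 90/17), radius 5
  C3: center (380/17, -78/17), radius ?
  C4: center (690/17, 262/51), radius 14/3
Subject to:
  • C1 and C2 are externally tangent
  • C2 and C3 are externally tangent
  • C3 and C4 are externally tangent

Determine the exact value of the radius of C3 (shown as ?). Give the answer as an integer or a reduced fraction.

16

1. [ext C2·C3]  r_C3² + 10r_C3 − 416 = 0  ⇒  r_C3 = 16 (r>0 drops 1)
2. [ext C3·C4]  r_C3² + (28/3)r_C3 − 1216/3 = 0  ⇒  r_C3 = 16 (r>0 drops 1)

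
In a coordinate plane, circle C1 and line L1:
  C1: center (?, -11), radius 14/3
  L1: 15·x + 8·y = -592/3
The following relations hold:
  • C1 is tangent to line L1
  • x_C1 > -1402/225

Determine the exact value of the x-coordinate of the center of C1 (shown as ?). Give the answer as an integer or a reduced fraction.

1. [C1‖L1]  x_C1² + (656/45)x_C1 + 1132/45 = 0  ⇒  x_C1 = -566/45 or -2
2. given x_C1 > -1402/225: keep -2

-2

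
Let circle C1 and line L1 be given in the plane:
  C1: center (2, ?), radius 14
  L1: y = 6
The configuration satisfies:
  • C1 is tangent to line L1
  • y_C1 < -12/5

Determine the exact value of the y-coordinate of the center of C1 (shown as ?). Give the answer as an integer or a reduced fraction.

-8

1. [C1‖L1]  y_C1² − 12y_C1 − 160 = 0  ⇒  y_C1 = -8 or 20
2. given y_C1 < -12/5: keep -8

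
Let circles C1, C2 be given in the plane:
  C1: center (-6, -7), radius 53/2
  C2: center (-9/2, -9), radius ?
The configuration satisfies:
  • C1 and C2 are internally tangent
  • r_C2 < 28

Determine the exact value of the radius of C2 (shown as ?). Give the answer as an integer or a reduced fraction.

1. [int C1,C2]  r_C2² − 53r_C2 + 696 = 0  ⇒  r_C2 = 24 or 29
2. given r_C2 < 28: keep 24

24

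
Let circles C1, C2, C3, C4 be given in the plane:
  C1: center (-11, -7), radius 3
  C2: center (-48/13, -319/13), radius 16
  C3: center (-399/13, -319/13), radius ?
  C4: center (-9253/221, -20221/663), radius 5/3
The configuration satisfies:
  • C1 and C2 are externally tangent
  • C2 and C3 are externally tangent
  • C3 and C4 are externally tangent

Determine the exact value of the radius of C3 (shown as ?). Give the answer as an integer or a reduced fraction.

1. [ext C2·C3]  r_C3² + 32r_C3 − 473 = 0  ⇒  r_C3 = 11 (r>0 drops 1)
2. [ext C3·C4]  r_C3² + (10/3)r_C3 − 473/3 = 0  ⇒  r_C3 = 11 (r>0 drops 1)

11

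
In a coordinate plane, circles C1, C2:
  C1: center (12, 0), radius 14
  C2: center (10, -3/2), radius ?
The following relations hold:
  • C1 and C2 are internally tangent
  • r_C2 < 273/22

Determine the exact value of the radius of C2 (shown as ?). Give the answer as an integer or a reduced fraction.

1. [int C1,C2]  r_C2² − 28r_C2 + 759/4 = 0  ⇒  r_C2 = 23/2 or 33/2
2. given r_C2 < 273/22: keep 23/2

23/2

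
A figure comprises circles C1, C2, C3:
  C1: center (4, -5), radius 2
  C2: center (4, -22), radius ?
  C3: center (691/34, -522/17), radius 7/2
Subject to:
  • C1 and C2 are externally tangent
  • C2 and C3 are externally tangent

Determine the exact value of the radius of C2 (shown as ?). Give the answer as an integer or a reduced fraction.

1. [ext C1·C2]  r_C2² + 4r_C2 − 285 = 0  ⇒  r_C2 = 15 (r>0 drops 1)
2. [ext C2·C3]  r_C2² + 7r_C2 − 330 = 0  ⇒  r_C2 = 15 (r>0 drops 1)

15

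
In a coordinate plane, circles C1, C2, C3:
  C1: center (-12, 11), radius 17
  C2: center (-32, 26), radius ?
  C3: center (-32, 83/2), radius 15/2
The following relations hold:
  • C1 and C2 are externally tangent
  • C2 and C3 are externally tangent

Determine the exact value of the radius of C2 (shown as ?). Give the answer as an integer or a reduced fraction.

1. [ext C1·C2]  r_C2² + 34r_C2 − 336 = 0  ⇒  r_C2 = 8 (r>0 drops 1)
2. [ext C2·C3]  r_C2² + 15r_C2 − 184 = 0  ⇒  r_C2 = 8 (r>0 drops 1)

8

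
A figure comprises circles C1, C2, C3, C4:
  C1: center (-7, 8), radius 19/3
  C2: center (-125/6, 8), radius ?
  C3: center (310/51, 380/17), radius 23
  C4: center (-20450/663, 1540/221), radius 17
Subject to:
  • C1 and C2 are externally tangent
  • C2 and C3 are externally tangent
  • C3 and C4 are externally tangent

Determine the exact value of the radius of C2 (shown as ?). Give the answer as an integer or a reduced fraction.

1. [ext C1·C2]  r_C2² + (38/3)r_C2 − 605/4 = 0  ⇒  r_C2 = 15/2 (r>0 drops 1)
2. [ext C2·C3]  r_C2² + 46r_C2 − 1605/4 = 0  ⇒  r_C2 = 15/2 (r>0 drops 1)

15/2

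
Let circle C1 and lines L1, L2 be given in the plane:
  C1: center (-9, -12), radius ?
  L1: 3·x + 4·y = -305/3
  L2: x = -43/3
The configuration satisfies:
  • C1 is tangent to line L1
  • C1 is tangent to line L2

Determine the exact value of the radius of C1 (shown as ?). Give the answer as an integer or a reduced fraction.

16/3

1. [C1‖L1]  r_C1² − 256/9 = 0  ⇒  r_C1 = 16/3 (r>0 drops 1)
2. [C1‖L2]  r_C1² − 256/9 = 0  ⇒  r_C1 = 16/3 (r>0 drops 1)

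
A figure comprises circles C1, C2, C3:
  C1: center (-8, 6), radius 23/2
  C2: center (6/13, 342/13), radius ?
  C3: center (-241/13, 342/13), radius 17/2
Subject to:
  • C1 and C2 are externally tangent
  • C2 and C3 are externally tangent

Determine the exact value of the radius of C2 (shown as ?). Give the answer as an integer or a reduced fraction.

21/2

1. [ext C1·C2]  r_C2² + 23r_C2 − 1407/4 = 0  ⇒  r_C2 = 21/2 (r>0 drops 1)
2. [ext C2·C3]  r_C2² + 17r_C2 − 1155/4 = 0  ⇒  r_C2 = 21/2 (r>0 drops 1)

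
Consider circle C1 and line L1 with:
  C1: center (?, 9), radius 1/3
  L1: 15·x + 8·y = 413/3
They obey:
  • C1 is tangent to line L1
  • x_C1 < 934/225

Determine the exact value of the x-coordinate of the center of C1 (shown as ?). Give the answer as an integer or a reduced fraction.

1. [C1‖L1]  x_C1² − (394/45)x_C1 + 856/45 = 0  ⇒  x_C1 = 4 or 214/45
2. given x_C1 < 934/225: keep 4

4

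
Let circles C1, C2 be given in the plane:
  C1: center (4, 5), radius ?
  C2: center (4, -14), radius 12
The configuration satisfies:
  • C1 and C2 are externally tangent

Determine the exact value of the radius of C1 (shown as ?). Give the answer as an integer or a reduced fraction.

1. [ext C1·C2]  r_C1² + 24r_C1 − 217 = 0  ⇒  r_C1 = 7 (r>0 drops 1)

7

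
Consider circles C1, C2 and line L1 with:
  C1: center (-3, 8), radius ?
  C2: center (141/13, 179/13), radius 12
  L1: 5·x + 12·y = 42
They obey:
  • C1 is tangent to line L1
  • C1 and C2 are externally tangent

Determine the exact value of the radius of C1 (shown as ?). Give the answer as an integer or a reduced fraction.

3

1. [C1‖L1]  r_C1² − 9 = 0  ⇒  r_C1 = 3 (r>0 drops 1)
2. [ext C1·C2]  r_C1² + 24r_C1 − 81 = 0  ⇒  r_C1 = 3 (r>0 drops 1)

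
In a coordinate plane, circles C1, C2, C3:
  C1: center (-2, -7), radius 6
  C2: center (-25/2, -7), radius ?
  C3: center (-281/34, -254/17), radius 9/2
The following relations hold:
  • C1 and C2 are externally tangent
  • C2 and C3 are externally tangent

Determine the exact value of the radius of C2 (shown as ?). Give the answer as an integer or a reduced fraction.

1. [ext C1·C2]  r_C2² + 12r_C2 − 297/4 = 0  ⇒  r_C2 = 9/2 (r>0 drops 1)
2. [ext C2·C3]  r_C2² + 9r_C2 − 243/4 = 0  ⇒  r_C2 = 9/2 (r>0 drops 1)

9/2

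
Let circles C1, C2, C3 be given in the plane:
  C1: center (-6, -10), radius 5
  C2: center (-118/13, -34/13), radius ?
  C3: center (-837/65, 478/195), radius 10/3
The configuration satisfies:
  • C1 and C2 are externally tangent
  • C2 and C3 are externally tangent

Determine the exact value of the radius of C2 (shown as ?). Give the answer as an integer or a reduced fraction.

1. [ext C1·C2]  r_C2² + 10r_C2 − 39 = 0  ⇒  r_C2 = 3 (r>0 drops 1)
2. [ext C2·C3]  r_C2² + (20/3)r_C2 − 29 = 0  ⇒  r_C2 = 3 (r>0 drops 1)

3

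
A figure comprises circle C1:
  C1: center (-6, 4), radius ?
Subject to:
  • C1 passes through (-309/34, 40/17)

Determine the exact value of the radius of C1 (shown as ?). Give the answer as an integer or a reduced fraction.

1. [C1∋P]  r_C1² − 49/4 = 0  ⇒  r_C1 = 7/2 (r>0 drops 1)

7/2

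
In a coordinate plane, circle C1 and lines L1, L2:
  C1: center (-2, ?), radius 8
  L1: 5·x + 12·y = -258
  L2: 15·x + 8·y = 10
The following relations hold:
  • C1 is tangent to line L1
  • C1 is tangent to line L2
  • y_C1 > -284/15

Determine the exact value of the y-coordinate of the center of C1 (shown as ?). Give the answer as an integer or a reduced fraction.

1. [C1‖L1]  y_C1² + (124/3)y_C1 + 352 = 0  ⇒  y_C1 = -88/3 or -12
2. [C1‖L2]  y_C1² − 10y_C1 − 264 = 0  ⇒  y_C1 = -12 or 22

-12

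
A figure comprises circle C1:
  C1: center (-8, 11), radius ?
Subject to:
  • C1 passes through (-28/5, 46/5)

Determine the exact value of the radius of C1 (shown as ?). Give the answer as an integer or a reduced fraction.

1. [C1∋P]  r_C1² − 9 = 0  ⇒  r_C1 = 3 (r>0 drops 1)

3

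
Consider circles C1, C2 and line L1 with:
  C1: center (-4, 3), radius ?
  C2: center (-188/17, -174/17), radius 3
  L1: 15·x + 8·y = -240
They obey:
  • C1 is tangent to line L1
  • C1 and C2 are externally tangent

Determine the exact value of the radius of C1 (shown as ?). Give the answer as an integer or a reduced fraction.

12

1. [C1‖L1]  r_C1² − 144 = 0  ⇒  r_C1 = 12 (r>0 drops 1)
2. [ext C1·C2]  r_C1² + 6r_C1 − 216 = 0  ⇒  r_C1 = 12 (r>0 drops 1)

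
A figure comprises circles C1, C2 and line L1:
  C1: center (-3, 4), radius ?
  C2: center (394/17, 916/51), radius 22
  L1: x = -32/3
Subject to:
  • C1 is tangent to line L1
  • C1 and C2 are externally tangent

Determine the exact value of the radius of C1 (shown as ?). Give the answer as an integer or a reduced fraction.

23/3

1. [C1‖L1]  r_C1² − 529/9 = 0  ⇒  r_C1 = 23/3 (r>0 drops 1)
2. [ext C1·C2]  r_C1² + 44r_C1 − 3565/9 = 0  ⇒  r_C1 = 23/3 (r>0 drops 1)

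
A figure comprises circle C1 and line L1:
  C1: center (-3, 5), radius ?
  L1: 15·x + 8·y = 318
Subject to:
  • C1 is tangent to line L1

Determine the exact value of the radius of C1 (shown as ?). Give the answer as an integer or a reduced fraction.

1. [C1‖L1]  r_C1² − 361 = 0  ⇒  r_C1 = 19 (r>0 drops 1)

19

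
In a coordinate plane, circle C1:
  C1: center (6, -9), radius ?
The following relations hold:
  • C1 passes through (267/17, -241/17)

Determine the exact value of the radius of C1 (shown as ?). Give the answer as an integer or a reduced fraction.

1. [C1∋P]  r_C1² − 121 = 0  ⇒  r_C1 = 11 (r>0 drops 1)

11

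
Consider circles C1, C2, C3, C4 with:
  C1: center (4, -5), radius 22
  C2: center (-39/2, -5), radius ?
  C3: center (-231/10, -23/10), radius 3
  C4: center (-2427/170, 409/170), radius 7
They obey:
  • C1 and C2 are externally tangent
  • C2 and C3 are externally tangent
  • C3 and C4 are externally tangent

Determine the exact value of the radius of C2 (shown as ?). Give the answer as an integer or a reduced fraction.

1. [ext C1·C2]  r_C2² + 44r_C2 − 273/4 = 0  ⇒  r_C2 = 3/2 (r>0 drops 1)
2. [ext C2·C3]  r_C2² + 6r_C2 − 45/4 = 0  ⇒  r_C2 = 3/2 (r>0 drops 1)

3/2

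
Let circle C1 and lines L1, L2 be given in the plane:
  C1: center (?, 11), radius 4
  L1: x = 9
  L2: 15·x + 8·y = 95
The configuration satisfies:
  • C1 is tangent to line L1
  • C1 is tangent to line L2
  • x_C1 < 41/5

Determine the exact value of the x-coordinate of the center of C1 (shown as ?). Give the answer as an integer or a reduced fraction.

1. [C1‖L1]  x_C1² − 18x_C1 + 65 = 0  ⇒  x_C1 = 5 or 13
2. [C1‖L2]  x_C1² − (14/15)x_C1 − 61/3 = 0  ⇒  x_C1 = -61/15 or 5

5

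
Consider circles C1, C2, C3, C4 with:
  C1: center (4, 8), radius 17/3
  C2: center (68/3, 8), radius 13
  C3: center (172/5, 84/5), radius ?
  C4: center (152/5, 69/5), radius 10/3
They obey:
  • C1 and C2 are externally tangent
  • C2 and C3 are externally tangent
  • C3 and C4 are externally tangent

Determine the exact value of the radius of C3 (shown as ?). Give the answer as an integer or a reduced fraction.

1. [ext C2·C3]  r_C3² + 26r_C3 − 415/9 = 0  ⇒  r_C3 = 5/3 (r>0 drops 1)
2. [ext C3·C4]  r_C3² + (20/3)r_C3 − 125/9 = 0  ⇒  r_C3 = 5/3 (r>0 drops 1)

5/3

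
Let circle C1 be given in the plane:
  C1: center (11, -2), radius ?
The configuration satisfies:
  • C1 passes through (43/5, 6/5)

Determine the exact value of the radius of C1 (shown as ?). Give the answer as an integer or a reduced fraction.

4

1. [C1∋P]  r_C1² − 16 = 0  ⇒  r_C1 = 4 (r>0 drops 1)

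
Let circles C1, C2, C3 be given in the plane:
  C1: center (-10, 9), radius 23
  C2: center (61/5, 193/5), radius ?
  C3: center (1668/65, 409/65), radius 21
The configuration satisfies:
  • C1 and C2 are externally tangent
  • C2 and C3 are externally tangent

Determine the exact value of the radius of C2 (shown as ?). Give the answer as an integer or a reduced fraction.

14

1. [ext C1·C2]  r_C2² + 46r_C2 − 840 = 0  ⇒  r_C2 = 14 (r>0 drops 1)
2. [ext C2·C3]  r_C2² + 42r_C2 − 784 = 0  ⇒  r_C2 = 14 (r>0 drops 1)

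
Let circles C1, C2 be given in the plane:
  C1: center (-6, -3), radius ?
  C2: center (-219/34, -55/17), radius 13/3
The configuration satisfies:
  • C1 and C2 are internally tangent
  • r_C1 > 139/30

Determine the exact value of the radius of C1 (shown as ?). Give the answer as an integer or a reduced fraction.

29/6

1. [int C1,C2]  r_C1² − (26/3)r_C1 + 667/36 = 0  ⇒  r_C1 = 23/6 or 29/6
2. given r_C1 > 139/30: keep 29/6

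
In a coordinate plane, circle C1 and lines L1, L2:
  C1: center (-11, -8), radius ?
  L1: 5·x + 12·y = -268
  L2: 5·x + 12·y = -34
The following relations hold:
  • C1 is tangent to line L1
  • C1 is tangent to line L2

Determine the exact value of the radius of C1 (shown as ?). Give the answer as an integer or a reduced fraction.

1. [C1‖L1]  r_C1² − 81 = 0  ⇒  r_C1 = 9 (r>0 drops 1)
2. [C1‖L2]  r_C1² − 81 = 0  ⇒  r_C1 = 9 (r>0 drops 1)

9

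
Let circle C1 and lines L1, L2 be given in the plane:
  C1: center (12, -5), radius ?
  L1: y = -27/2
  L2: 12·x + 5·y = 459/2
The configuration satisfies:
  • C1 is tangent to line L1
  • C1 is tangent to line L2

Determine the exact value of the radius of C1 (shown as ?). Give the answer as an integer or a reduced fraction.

17/2

1. [C1‖L1]  r_C1² − 289/4 = 0  ⇒  r_C1 = 17/2 (r>0 drops 1)
2. [C1‖L2]  r_C1² − 289/4 = 0  ⇒  r_C1 = 17/2 (r>0 drops 1)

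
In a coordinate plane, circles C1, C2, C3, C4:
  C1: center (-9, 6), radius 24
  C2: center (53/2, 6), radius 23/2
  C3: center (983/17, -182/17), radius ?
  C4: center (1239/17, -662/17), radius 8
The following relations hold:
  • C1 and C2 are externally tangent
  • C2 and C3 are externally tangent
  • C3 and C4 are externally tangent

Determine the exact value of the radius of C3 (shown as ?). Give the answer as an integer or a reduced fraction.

24

1. [ext C2·C3]  r_C3² + 23r_C3 − 1128 = 0  ⇒  r_C3 = 24 (r>0 drops 1)
2. [ext C3·C4]  r_C3² + 16r_C3 − 960 = 0  ⇒  r_C3 = 24 (r>0 drops 1)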